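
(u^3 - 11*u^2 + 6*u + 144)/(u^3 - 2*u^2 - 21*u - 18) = (u - 8)/(u + 1)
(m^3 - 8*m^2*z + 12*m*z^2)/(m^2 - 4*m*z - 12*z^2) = m*(m - 2*z)/(m + 2*z)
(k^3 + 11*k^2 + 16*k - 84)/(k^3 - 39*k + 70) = (k + 6)/(k - 5)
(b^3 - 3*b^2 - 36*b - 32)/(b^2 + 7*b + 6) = (b^2 - 4*b - 32)/(b + 6)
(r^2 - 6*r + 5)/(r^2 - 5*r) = (r - 1)/r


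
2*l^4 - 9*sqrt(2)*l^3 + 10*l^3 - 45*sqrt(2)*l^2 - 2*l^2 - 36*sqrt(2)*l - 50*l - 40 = (l + 4)*(l - 5*sqrt(2))*(sqrt(2)*l + 1)*(sqrt(2)*l + sqrt(2))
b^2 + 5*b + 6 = (b + 2)*(b + 3)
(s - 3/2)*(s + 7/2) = s^2 + 2*s - 21/4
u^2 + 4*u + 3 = (u + 1)*(u + 3)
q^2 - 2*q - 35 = (q - 7)*(q + 5)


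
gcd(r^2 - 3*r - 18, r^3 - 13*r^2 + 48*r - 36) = r - 6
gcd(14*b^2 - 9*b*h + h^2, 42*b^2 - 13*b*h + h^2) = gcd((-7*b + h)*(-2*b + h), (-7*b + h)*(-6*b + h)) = 7*b - h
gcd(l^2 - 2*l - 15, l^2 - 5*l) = l - 5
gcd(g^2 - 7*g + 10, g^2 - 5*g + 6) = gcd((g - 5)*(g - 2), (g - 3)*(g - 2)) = g - 2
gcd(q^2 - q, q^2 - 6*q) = q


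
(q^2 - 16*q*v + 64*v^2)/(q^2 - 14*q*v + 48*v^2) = (q - 8*v)/(q - 6*v)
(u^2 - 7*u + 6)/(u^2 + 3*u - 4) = (u - 6)/(u + 4)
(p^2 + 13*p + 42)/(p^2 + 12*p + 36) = (p + 7)/(p + 6)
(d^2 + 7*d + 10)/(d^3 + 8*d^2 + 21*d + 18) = (d + 5)/(d^2 + 6*d + 9)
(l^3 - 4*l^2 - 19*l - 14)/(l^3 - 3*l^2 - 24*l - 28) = (l + 1)/(l + 2)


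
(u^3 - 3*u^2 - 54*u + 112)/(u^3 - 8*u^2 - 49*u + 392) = (u - 2)/(u - 7)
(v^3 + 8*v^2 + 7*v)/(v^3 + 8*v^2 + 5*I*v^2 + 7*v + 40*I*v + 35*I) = v/(v + 5*I)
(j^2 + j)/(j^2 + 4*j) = (j + 1)/(j + 4)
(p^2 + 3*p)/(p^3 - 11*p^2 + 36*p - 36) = p*(p + 3)/(p^3 - 11*p^2 + 36*p - 36)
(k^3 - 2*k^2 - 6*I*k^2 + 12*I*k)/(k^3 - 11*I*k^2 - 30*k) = (k - 2)/(k - 5*I)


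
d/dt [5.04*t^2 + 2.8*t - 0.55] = 10.08*t + 2.8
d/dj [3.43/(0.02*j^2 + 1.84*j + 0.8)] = (-0.1372*j - 6.3112)/(0.02*j^2 + 1.84*j + 0.8)^2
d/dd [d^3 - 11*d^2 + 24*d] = 3*d^2 - 22*d + 24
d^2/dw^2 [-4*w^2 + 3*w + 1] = -8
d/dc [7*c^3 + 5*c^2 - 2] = c*(21*c + 10)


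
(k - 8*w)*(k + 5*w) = k^2 - 3*k*w - 40*w^2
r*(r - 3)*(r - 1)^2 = r^4 - 5*r^3 + 7*r^2 - 3*r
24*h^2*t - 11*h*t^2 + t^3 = t*(-8*h + t)*(-3*h + t)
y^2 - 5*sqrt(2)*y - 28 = (y - 7*sqrt(2))*(y + 2*sqrt(2))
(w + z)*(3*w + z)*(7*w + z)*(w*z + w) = 21*w^4*z + 21*w^4 + 31*w^3*z^2 + 31*w^3*z + 11*w^2*z^3 + 11*w^2*z^2 + w*z^4 + w*z^3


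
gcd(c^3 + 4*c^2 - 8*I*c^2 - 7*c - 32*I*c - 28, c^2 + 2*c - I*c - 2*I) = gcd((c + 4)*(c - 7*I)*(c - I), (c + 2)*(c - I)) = c - I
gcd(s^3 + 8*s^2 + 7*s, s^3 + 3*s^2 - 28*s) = s^2 + 7*s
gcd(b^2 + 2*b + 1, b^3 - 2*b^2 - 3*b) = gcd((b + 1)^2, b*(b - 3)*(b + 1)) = b + 1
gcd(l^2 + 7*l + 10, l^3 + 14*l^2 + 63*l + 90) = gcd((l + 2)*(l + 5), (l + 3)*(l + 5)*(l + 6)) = l + 5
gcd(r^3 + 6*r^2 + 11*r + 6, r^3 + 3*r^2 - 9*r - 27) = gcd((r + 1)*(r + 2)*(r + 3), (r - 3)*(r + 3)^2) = r + 3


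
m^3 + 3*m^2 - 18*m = m*(m - 3)*(m + 6)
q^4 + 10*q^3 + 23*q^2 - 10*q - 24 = (q - 1)*(q + 1)*(q + 4)*(q + 6)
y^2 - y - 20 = (y - 5)*(y + 4)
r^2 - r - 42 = (r - 7)*(r + 6)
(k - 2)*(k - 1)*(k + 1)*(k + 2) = k^4 - 5*k^2 + 4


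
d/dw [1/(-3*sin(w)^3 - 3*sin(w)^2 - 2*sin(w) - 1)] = (9*sin(w)^2 + 6*sin(w) + 2)*cos(w)/(3*sin(w)^3 + 3*sin(w)^2 + 2*sin(w) + 1)^2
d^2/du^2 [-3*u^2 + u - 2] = -6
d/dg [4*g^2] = 8*g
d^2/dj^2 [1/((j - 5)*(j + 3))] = 2*((j - 5)^2 + (j - 5)*(j + 3) + (j + 3)^2)/((j - 5)^3*(j + 3)^3)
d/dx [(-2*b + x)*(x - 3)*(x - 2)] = -4*b*x + 10*b + 3*x^2 - 10*x + 6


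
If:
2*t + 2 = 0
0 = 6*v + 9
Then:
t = -1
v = -3/2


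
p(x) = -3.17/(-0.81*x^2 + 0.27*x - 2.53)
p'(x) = -3.17*(1.62*x - 0.27)/(-0.81*x^2 + 0.27*x - 2.53)^2 = (0.8559 - 5.1354*x)/(0.81*x^2 - 0.27*x + 2.53)^2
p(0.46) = 1.23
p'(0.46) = -0.23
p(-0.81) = 0.97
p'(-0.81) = 0.47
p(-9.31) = 0.04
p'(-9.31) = 0.01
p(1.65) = 0.74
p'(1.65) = -0.41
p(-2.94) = 0.31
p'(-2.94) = 0.15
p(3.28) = 0.31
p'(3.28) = -0.15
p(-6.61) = 0.08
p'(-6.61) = 0.02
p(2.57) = 0.44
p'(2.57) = -0.24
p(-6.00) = 0.10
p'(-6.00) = 0.03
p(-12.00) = 0.03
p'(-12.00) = 0.00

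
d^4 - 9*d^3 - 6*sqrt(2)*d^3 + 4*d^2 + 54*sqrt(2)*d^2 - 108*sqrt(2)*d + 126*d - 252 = (d - 6)*(d - 3)*(d - 7*sqrt(2))*(d + sqrt(2))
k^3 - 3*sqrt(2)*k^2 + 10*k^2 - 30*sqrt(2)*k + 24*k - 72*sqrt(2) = (k + 4)*(k + 6)*(k - 3*sqrt(2))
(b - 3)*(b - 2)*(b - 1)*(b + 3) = b^4 - 3*b^3 - 7*b^2 + 27*b - 18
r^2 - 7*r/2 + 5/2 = (r - 5/2)*(r - 1)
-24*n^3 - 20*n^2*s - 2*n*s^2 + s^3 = (-6*n + s)*(2*n + s)^2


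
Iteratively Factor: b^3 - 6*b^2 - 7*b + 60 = (b - 4)*(b^2 - 2*b - 15) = (b - 4)*(b + 3)*(b - 5)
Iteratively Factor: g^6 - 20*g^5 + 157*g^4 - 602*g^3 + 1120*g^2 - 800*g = (g - 4)*(g^5 - 16*g^4 + 93*g^3 - 230*g^2 + 200*g) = (g - 4)*(g - 2)*(g^4 - 14*g^3 + 65*g^2 - 100*g) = g*(g - 4)*(g - 2)*(g^3 - 14*g^2 + 65*g - 100) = g*(g - 4)^2*(g - 2)*(g^2 - 10*g + 25) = g*(g - 5)*(g - 4)^2*(g - 2)*(g - 5)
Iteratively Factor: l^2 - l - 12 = (l + 3)*(l - 4)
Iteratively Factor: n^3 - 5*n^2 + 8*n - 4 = (n - 2)*(n^2 - 3*n + 2) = (n - 2)^2*(n - 1)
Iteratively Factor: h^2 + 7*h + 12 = (h + 4)*(h + 3)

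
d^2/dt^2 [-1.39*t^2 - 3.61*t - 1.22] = -2.78000000000000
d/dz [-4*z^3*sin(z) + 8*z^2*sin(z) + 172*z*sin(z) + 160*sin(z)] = -4*z^3*cos(z) - 12*z^2*sin(z) + 8*z^2*cos(z) + 16*z*sin(z) + 172*z*cos(z) + 172*sin(z) + 160*cos(z)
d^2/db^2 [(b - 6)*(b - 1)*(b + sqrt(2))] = 6*b - 14 + 2*sqrt(2)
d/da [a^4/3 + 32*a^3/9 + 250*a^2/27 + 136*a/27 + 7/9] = 4*a^3/3 + 32*a^2/3 + 500*a/27 + 136/27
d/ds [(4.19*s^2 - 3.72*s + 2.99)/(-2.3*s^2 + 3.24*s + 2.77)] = (5.0196*s^2 + 36.9666*s - 19.992)/(5.29*s^4 - 14.904*s^3 - 2.2444*s^2 + 17.9496*s + 7.6729)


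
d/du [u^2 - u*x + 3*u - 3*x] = 2*u - x + 3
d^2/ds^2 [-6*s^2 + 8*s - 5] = -12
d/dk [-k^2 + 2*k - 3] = 2 - 2*k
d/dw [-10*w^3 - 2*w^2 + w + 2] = -30*w^2 - 4*w + 1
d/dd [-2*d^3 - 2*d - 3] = -6*d^2 - 2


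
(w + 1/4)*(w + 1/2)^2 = w^3 + 5*w^2/4 + w/2 + 1/16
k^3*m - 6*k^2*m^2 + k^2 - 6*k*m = k*(k - 6*m)*(k*m + 1)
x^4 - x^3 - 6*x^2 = x^2*(x - 3)*(x + 2)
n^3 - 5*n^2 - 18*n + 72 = (n - 6)*(n - 3)*(n + 4)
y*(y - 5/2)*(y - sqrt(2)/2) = y^3 - 5*y^2/2 - sqrt(2)*y^2/2 + 5*sqrt(2)*y/4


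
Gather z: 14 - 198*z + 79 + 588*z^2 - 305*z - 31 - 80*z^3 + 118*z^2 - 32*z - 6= -80*z^3 + 706*z^2 - 535*z + 56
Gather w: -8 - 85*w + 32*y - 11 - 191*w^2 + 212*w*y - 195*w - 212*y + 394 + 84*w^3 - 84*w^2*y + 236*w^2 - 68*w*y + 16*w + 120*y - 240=84*w^3 + w^2*(45 - 84*y) + w*(144*y - 264) - 60*y + 135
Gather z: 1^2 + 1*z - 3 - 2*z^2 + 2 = -2*z^2 + z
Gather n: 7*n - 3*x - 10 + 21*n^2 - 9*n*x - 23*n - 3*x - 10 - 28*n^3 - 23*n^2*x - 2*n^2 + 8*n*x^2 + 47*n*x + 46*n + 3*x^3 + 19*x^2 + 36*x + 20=-28*n^3 + n^2*(19 - 23*x) + n*(8*x^2 + 38*x + 30) + 3*x^3 + 19*x^2 + 30*x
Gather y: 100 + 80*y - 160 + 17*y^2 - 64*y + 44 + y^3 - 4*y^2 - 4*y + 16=y^3 + 13*y^2 + 12*y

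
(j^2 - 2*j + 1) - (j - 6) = j^2 - 3*j + 7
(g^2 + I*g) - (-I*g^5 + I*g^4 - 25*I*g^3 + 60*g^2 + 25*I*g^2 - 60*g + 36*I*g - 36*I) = I*g^5 - I*g^4 + 25*I*g^3 - 59*g^2 - 25*I*g^2 + 60*g - 35*I*g + 36*I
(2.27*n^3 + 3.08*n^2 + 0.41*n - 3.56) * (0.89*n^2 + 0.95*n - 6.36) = 2.0203*n^5 + 4.8977*n^4 - 11.1463*n^3 - 22.3677*n^2 - 5.9896*n + 22.6416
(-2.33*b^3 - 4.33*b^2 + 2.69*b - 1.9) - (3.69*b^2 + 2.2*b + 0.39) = -2.33*b^3 - 8.02*b^2 + 0.49*b - 2.29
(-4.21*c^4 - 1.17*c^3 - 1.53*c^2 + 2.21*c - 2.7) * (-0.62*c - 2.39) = 2.6102*c^5 + 10.7873*c^4 + 3.7449*c^3 + 2.2865*c^2 - 3.6079*c + 6.453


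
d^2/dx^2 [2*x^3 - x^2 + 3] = 12*x - 2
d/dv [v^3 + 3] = 3*v^2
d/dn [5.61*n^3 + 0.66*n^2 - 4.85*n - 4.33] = 16.83*n^2 + 1.32*n - 4.85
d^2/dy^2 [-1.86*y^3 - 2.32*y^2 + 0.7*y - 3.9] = -11.16*y - 4.64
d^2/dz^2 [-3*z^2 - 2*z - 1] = -6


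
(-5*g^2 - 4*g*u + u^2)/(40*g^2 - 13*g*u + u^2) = (g + u)/(-8*g + u)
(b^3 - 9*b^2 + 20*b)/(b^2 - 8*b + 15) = b*(b - 4)/(b - 3)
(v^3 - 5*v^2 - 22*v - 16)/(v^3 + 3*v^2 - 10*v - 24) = (v^2 - 7*v - 8)/(v^2 + v - 12)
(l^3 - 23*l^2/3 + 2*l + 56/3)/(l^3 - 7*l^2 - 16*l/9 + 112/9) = 3*(l - 2)/(3*l - 4)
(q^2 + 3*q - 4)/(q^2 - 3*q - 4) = (-q^2 - 3*q + 4)/(-q^2 + 3*q + 4)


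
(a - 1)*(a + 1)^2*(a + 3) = a^4 + 4*a^3 + 2*a^2 - 4*a - 3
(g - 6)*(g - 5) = g^2 - 11*g + 30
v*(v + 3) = v^2 + 3*v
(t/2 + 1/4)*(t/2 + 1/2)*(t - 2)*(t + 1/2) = t^4/4 - 11*t^2/16 - 9*t/16 - 1/8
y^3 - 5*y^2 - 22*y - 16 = (y - 8)*(y + 1)*(y + 2)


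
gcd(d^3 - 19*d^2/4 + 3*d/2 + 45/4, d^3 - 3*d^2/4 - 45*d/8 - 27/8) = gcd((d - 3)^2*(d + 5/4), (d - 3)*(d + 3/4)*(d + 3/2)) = d - 3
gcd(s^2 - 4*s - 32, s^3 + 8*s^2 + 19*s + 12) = s + 4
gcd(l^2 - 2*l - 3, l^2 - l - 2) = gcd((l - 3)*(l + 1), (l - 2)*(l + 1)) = l + 1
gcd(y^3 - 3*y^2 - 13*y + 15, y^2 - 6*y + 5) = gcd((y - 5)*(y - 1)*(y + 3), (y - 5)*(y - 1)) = y^2 - 6*y + 5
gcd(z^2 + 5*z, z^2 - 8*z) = z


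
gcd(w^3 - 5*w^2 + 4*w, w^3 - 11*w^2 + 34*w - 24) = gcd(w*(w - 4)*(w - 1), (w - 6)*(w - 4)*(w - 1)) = w^2 - 5*w + 4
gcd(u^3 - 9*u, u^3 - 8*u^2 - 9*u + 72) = u^2 - 9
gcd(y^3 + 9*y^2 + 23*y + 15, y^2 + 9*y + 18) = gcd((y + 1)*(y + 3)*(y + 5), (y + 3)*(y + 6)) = y + 3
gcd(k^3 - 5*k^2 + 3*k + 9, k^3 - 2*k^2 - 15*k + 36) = k^2 - 6*k + 9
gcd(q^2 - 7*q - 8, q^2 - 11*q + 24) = q - 8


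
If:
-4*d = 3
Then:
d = -3/4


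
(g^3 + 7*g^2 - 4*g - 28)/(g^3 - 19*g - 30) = (g^2 + 5*g - 14)/(g^2 - 2*g - 15)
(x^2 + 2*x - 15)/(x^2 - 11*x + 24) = (x + 5)/(x - 8)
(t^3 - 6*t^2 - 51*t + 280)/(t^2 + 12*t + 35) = (t^2 - 13*t + 40)/(t + 5)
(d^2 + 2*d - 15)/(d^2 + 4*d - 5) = (d - 3)/(d - 1)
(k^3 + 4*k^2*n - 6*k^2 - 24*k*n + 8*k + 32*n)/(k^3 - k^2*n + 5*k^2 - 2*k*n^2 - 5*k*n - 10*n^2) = (-k^3 - 4*k^2*n + 6*k^2 + 24*k*n - 8*k - 32*n)/(-k^3 + k^2*n - 5*k^2 + 2*k*n^2 + 5*k*n + 10*n^2)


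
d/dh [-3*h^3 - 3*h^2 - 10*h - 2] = -9*h^2 - 6*h - 10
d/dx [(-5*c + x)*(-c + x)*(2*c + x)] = -7*c^2 - 8*c*x + 3*x^2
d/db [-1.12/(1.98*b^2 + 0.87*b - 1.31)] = (4.4352*b + 0.9744)/(1.98*b^2 + 0.87*b - 1.31)^2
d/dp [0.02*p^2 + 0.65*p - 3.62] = 0.04*p + 0.65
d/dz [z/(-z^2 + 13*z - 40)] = (z^2 - 40)/(z^4 - 26*z^3 + 249*z^2 - 1040*z + 1600)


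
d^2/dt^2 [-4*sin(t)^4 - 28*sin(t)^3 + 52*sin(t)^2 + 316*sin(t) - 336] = 64*sin(t)^4 + 252*sin(t)^3 - 256*sin(t)^2 - 484*sin(t) + 104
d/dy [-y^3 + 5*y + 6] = 5 - 3*y^2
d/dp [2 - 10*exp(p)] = -10*exp(p)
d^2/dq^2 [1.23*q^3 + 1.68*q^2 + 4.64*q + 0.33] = 7.38*q + 3.36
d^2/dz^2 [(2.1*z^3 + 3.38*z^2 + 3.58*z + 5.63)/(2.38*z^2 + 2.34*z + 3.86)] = (-1.4210854715202e-14*z^5 - 12.677728*z^3 + 118.843368*z^2 + 178.530072*z - 5.73880000000001)/(13.481272*z^6 + 39.764088*z^5 + 104.689536*z^4 + 141.795576*z^3 + 169.790592*z^2 + 104.595192*z + 57.512456)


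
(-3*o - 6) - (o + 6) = -4*o - 12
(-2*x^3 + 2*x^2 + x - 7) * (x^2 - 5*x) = -2*x^5 + 12*x^4 - 9*x^3 - 12*x^2 + 35*x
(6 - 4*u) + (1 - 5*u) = 7 - 9*u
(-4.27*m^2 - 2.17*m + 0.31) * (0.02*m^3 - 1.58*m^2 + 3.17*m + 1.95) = -0.0854*m^5 + 6.7032*m^4 - 10.1011*m^3 - 15.6952*m^2 - 3.2488*m + 0.6045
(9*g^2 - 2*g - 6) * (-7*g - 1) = -63*g^3 + 5*g^2 + 44*g + 6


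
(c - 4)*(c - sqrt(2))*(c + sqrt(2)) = c^3 - 4*c^2 - 2*c + 8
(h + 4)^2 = h^2 + 8*h + 16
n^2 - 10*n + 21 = (n - 7)*(n - 3)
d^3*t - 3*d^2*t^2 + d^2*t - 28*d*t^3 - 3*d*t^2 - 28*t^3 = (d - 7*t)*(d + 4*t)*(d*t + t)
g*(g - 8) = g^2 - 8*g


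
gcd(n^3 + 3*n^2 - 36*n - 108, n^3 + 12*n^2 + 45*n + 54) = n^2 + 9*n + 18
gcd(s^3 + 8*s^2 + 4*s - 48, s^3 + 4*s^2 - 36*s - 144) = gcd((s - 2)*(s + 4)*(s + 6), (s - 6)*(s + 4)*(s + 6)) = s^2 + 10*s + 24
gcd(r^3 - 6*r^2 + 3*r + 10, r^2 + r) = r + 1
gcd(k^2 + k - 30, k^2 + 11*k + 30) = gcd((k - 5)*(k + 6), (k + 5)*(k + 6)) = k + 6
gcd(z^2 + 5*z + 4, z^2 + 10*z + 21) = 1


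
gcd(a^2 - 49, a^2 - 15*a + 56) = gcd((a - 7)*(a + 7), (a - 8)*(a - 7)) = a - 7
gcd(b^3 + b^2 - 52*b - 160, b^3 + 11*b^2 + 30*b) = b + 5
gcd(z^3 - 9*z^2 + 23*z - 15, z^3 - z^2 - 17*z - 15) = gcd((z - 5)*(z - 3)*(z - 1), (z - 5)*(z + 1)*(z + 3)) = z - 5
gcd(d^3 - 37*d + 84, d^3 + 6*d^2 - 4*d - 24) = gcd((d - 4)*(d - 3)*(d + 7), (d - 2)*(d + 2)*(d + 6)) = 1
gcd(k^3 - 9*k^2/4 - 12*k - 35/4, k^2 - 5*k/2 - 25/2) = k - 5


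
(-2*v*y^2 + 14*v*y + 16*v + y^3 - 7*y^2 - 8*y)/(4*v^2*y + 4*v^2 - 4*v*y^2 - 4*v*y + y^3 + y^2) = (y - 8)/(-2*v + y)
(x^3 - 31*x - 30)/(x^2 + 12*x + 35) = (x^2 - 5*x - 6)/(x + 7)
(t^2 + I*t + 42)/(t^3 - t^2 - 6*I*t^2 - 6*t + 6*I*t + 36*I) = (t + 7*I)/(t^2 - t - 6)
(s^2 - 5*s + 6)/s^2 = 1 - 5/s + 6/s^2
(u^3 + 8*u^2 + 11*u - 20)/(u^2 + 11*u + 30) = (u^2 + 3*u - 4)/(u + 6)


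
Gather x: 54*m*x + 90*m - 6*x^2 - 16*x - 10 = 90*m - 6*x^2 + x*(54*m - 16) - 10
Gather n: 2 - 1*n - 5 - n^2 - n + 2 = -n^2 - 2*n - 1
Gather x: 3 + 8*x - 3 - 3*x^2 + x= -3*x^2 + 9*x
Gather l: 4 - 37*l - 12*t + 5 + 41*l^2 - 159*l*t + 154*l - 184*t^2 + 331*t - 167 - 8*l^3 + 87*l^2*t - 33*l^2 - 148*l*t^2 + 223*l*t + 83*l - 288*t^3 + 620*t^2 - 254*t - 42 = -8*l^3 + l^2*(87*t + 8) + l*(-148*t^2 + 64*t + 200) - 288*t^3 + 436*t^2 + 65*t - 200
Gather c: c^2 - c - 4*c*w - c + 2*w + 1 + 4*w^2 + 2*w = c^2 + c*(-4*w - 2) + 4*w^2 + 4*w + 1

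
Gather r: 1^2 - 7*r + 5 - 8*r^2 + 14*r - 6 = -8*r^2 + 7*r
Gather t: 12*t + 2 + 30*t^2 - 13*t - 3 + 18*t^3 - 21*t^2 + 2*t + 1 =18*t^3 + 9*t^2 + t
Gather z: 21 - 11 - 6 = 4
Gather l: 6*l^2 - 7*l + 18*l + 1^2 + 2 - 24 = 6*l^2 + 11*l - 21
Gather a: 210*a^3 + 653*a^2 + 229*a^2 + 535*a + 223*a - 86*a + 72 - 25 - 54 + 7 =210*a^3 + 882*a^2 + 672*a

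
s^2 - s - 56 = (s - 8)*(s + 7)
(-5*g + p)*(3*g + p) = -15*g^2 - 2*g*p + p^2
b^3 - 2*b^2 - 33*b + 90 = (b - 5)*(b - 3)*(b + 6)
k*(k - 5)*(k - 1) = k^3 - 6*k^2 + 5*k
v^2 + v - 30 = (v - 5)*(v + 6)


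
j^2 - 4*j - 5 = (j - 5)*(j + 1)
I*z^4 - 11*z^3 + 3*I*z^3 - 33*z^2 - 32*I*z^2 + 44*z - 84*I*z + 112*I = (z + 4)*(z + 4*I)*(z + 7*I)*(I*z - I)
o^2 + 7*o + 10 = (o + 2)*(o + 5)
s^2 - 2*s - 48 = (s - 8)*(s + 6)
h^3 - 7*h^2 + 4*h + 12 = (h - 6)*(h - 2)*(h + 1)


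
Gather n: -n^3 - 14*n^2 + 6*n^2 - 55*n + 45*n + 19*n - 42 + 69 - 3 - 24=-n^3 - 8*n^2 + 9*n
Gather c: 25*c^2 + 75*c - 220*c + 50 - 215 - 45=25*c^2 - 145*c - 210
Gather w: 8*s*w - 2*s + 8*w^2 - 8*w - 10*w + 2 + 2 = -2*s + 8*w^2 + w*(8*s - 18) + 4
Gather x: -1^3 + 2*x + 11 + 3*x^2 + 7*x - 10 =3*x^2 + 9*x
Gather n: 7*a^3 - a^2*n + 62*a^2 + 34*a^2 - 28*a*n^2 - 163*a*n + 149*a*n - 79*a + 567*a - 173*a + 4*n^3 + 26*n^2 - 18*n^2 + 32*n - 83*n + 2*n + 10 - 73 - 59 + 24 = 7*a^3 + 96*a^2 + 315*a + 4*n^3 + n^2*(8 - 28*a) + n*(-a^2 - 14*a - 49) - 98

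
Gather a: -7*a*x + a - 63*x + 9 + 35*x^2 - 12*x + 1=a*(1 - 7*x) + 35*x^2 - 75*x + 10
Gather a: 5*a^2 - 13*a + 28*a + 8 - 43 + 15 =5*a^2 + 15*a - 20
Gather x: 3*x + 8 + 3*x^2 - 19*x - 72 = 3*x^2 - 16*x - 64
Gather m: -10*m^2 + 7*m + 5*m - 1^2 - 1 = -10*m^2 + 12*m - 2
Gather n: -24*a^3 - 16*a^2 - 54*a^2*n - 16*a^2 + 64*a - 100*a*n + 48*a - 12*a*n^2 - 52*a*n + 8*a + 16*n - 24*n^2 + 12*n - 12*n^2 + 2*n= -24*a^3 - 32*a^2 + 120*a + n^2*(-12*a - 36) + n*(-54*a^2 - 152*a + 30)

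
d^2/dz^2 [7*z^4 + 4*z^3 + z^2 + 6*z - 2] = 84*z^2 + 24*z + 2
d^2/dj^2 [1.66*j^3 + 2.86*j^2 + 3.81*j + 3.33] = 9.96*j + 5.72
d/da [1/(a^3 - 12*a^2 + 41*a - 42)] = (-3*a^2 + 24*a - 41)/(a^3 - 12*a^2 + 41*a - 42)^2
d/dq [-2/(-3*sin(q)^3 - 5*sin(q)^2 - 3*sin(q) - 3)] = 2*(-10*sin(q) + 9*cos(q)^2 - 12)*cos(q)/(3*sin(q)^3 + 5*sin(q)^2 + 3*sin(q) + 3)^2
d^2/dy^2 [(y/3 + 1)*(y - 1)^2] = 2*y + 2/3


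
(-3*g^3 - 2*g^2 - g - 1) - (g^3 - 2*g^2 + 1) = -4*g^3 - g - 2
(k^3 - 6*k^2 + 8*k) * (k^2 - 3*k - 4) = k^5 - 9*k^4 + 22*k^3 - 32*k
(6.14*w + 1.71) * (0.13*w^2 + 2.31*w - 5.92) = 0.7982*w^3 + 14.4057*w^2 - 32.3987*w - 10.1232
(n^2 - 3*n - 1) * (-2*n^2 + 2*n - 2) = -2*n^4 + 8*n^3 - 6*n^2 + 4*n + 2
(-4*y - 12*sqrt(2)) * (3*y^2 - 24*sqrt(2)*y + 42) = -12*y^3 + 60*sqrt(2)*y^2 + 408*y - 504*sqrt(2)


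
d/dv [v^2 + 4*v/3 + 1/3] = 2*v + 4/3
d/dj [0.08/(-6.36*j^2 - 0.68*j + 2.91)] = (1.0176*j + 0.0544)/(6.36*j^2 + 0.68*j - 2.91)^2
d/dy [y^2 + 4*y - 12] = 2*y + 4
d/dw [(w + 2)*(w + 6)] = 2*w + 8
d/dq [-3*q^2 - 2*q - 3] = -6*q - 2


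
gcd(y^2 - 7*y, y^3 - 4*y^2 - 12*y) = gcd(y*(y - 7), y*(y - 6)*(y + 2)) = y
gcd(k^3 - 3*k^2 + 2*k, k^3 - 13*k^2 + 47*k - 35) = k - 1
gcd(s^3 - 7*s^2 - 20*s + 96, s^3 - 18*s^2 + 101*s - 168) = s^2 - 11*s + 24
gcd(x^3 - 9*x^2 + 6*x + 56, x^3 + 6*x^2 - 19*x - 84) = x - 4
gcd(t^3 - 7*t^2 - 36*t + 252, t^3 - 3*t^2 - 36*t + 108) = t^2 - 36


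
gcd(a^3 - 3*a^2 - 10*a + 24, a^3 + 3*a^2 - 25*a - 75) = a + 3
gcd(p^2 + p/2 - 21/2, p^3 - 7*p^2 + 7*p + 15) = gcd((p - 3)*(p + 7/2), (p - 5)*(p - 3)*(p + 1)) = p - 3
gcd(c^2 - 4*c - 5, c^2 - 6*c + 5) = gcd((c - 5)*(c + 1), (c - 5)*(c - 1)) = c - 5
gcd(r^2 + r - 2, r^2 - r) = r - 1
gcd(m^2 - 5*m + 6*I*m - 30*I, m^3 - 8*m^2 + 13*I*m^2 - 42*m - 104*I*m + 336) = m + 6*I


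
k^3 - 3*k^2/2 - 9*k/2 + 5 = (k - 5/2)*(k - 1)*(k + 2)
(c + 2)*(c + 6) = c^2 + 8*c + 12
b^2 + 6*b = b*(b + 6)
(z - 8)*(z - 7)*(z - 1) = z^3 - 16*z^2 + 71*z - 56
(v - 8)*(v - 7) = v^2 - 15*v + 56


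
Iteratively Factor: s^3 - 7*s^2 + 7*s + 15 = (s + 1)*(s^2 - 8*s + 15) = (s - 5)*(s + 1)*(s - 3)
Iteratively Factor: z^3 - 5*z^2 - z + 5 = (z + 1)*(z^2 - 6*z + 5) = (z - 1)*(z + 1)*(z - 5)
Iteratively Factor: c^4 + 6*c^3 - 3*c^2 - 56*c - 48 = (c - 3)*(c^3 + 9*c^2 + 24*c + 16) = (c - 3)*(c + 4)*(c^2 + 5*c + 4) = (c - 3)*(c + 4)^2*(c + 1)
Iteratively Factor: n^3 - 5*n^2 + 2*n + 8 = (n - 4)*(n^2 - n - 2) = (n - 4)*(n - 2)*(n + 1)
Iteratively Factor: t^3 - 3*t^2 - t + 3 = (t - 3)*(t^2 - 1) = (t - 3)*(t - 1)*(t + 1)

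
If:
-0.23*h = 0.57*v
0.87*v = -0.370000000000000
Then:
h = 1.05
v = -0.43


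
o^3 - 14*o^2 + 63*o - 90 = (o - 6)*(o - 5)*(o - 3)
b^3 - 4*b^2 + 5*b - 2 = (b - 2)*(b - 1)^2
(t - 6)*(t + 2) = t^2 - 4*t - 12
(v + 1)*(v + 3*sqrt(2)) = v^2 + v + 3*sqrt(2)*v + 3*sqrt(2)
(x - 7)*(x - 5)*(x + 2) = x^3 - 10*x^2 + 11*x + 70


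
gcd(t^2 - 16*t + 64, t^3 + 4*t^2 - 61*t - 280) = t - 8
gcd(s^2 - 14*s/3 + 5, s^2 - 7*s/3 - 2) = s - 3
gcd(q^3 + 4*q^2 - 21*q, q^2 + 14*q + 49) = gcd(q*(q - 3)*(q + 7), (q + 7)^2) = q + 7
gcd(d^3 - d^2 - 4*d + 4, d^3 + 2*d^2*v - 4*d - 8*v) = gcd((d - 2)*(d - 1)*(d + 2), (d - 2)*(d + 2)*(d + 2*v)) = d^2 - 4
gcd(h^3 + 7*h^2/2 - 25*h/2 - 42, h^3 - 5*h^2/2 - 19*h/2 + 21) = h^2 - h/2 - 21/2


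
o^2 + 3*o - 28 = (o - 4)*(o + 7)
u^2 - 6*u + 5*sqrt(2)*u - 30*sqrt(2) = (u - 6)*(u + 5*sqrt(2))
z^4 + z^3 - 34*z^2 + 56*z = z*(z - 4)*(z - 2)*(z + 7)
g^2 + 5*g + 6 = (g + 2)*(g + 3)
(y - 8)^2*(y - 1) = y^3 - 17*y^2 + 80*y - 64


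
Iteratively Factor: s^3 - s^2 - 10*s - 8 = (s + 2)*(s^2 - 3*s - 4) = (s - 4)*(s + 2)*(s + 1)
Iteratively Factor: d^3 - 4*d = (d + 2)*(d^2 - 2*d) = d*(d + 2)*(d - 2)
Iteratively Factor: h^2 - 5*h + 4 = (h - 1)*(h - 4)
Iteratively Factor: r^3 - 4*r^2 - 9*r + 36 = (r - 4)*(r^2 - 9) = (r - 4)*(r + 3)*(r - 3)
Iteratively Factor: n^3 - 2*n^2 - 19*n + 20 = (n - 5)*(n^2 + 3*n - 4) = (n - 5)*(n + 4)*(n - 1)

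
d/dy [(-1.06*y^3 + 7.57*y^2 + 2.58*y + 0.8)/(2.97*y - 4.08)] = (-6.2964*y^3 + 35.4573*y^2 - 61.7712*y - 12.9024)/(8.8209*y^2 - 24.2352*y + 16.6464)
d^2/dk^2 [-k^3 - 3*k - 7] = -6*k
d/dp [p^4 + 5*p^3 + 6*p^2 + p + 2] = 4*p^3 + 15*p^2 + 12*p + 1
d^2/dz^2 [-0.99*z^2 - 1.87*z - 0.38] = -1.98000000000000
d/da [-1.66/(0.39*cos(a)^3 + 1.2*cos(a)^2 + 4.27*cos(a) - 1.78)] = (1.9422*sin(a)^2 - 3.984*cos(a) - 9.0304)*sin(a)/(0.39*cos(a)^3 + 1.2*cos(a)^2 + 4.27*cos(a) - 1.78)^2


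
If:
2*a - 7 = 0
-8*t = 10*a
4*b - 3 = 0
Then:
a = 7/2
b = 3/4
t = -35/8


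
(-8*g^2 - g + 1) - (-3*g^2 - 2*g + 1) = -5*g^2 + g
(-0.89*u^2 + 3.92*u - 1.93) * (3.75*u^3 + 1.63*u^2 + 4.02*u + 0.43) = -3.3375*u^5 + 13.2493*u^4 - 4.4257*u^3 + 12.2298*u^2 - 6.073*u - 0.8299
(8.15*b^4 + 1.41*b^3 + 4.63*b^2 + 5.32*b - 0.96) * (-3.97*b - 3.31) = -32.3555*b^5 - 32.5742*b^4 - 23.0482*b^3 - 36.4457*b^2 - 13.798*b + 3.1776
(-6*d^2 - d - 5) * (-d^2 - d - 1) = 6*d^4 + 7*d^3 + 12*d^2 + 6*d + 5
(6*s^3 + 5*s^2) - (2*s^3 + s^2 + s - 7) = 4*s^3 + 4*s^2 - s + 7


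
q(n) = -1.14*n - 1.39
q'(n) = -1.14000000000000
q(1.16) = -2.71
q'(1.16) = -1.14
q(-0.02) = -1.37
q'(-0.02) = -1.14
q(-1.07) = -0.17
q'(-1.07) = -1.14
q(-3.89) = 3.04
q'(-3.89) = -1.14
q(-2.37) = 1.31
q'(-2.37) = -1.14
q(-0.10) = -1.28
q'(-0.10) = -1.14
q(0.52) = -1.98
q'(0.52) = -1.14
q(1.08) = -2.62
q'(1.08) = -1.14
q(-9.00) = 8.87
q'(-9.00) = -1.14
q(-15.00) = 15.71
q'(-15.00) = -1.14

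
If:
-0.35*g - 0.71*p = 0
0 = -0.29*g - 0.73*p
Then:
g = 0.00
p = 0.00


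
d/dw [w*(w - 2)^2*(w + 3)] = 4*w^3 - 3*w^2 - 16*w + 12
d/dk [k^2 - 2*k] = 2*k - 2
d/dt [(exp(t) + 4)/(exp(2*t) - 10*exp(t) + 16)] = (-2*(exp(t) - 5)*(exp(t) + 4) + exp(2*t) - 10*exp(t) + 16)*exp(t)/(exp(2*t) - 10*exp(t) + 16)^2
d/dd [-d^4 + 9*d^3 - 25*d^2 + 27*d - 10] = -4*d^3 + 27*d^2 - 50*d + 27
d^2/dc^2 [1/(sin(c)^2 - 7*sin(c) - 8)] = (-4*sin(c)^3 + 25*sin(c)^2 - 100*sin(c) + 114)/((sin(c) - 8)^3*(sin(c) + 1)^2)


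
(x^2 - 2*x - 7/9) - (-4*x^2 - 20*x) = 5*x^2 + 18*x - 7/9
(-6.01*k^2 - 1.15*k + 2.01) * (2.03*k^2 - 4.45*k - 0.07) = -12.2003*k^4 + 24.41*k^3 + 9.6185*k^2 - 8.864*k - 0.1407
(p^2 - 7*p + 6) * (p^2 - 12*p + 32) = p^4 - 19*p^3 + 122*p^2 - 296*p + 192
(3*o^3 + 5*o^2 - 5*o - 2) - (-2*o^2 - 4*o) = 3*o^3 + 7*o^2 - o - 2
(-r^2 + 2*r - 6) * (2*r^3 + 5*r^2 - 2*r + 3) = -2*r^5 - r^4 - 37*r^2 + 18*r - 18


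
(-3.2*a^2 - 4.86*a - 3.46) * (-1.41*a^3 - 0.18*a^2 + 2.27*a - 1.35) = 4.512*a^5 + 7.4286*a^4 - 1.5106*a^3 - 6.0894*a^2 - 1.2932*a + 4.671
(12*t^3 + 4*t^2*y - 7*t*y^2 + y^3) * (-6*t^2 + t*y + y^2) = -72*t^5 - 12*t^4*y + 58*t^3*y^2 - 9*t^2*y^3 - 6*t*y^4 + y^5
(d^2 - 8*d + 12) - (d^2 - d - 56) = 68 - 7*d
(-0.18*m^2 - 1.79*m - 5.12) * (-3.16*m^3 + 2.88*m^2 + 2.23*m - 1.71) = 0.5688*m^5 + 5.138*m^4 + 10.6226*m^3 - 18.4295*m^2 - 8.3567*m + 8.7552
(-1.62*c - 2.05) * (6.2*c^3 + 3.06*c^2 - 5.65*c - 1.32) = -10.044*c^4 - 17.6672*c^3 + 2.88*c^2 + 13.7209*c + 2.706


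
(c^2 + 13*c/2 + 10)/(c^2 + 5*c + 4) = (c + 5/2)/(c + 1)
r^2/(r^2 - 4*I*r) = r/(r - 4*I)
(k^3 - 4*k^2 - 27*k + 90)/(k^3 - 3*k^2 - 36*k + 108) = (k + 5)/(k + 6)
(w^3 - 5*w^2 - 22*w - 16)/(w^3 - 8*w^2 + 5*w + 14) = (w^2 - 6*w - 16)/(w^2 - 9*w + 14)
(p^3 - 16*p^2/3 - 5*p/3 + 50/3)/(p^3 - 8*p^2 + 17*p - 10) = (p + 5/3)/(p - 1)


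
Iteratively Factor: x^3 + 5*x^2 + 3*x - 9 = (x + 3)*(x^2 + 2*x - 3) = (x + 3)^2*(x - 1)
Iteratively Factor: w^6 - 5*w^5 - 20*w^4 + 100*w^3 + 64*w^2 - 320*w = (w + 4)*(w^5 - 9*w^4 + 16*w^3 + 36*w^2 - 80*w) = (w - 4)*(w + 4)*(w^4 - 5*w^3 - 4*w^2 + 20*w) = (w - 4)*(w + 2)*(w + 4)*(w^3 - 7*w^2 + 10*w) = w*(w - 4)*(w + 2)*(w + 4)*(w^2 - 7*w + 10) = w*(w - 4)*(w - 2)*(w + 2)*(w + 4)*(w - 5)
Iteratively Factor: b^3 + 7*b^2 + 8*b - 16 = (b - 1)*(b^2 + 8*b + 16) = (b - 1)*(b + 4)*(b + 4)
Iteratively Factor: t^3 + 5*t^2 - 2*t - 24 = (t + 4)*(t^2 + t - 6) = (t + 3)*(t + 4)*(t - 2)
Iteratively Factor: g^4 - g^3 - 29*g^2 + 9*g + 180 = (g + 4)*(g^3 - 5*g^2 - 9*g + 45) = (g + 3)*(g + 4)*(g^2 - 8*g + 15) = (g - 3)*(g + 3)*(g + 4)*(g - 5)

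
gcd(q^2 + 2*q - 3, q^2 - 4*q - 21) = q + 3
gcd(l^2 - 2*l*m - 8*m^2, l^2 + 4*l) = 1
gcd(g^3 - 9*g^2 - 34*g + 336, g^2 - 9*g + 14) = g - 7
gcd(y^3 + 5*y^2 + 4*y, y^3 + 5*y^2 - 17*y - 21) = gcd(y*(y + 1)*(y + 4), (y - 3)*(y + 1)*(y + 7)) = y + 1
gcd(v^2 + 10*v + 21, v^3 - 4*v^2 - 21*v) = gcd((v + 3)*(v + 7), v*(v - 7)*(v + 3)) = v + 3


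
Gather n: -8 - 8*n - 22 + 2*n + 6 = -6*n - 24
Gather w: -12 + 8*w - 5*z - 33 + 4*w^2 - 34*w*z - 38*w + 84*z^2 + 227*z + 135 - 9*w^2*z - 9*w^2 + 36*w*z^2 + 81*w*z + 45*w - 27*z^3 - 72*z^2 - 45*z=w^2*(-9*z - 5) + w*(36*z^2 + 47*z + 15) - 27*z^3 + 12*z^2 + 177*z + 90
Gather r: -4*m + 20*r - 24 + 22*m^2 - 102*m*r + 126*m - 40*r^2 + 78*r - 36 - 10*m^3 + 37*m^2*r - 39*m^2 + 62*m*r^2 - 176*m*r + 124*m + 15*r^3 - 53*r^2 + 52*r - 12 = -10*m^3 - 17*m^2 + 246*m + 15*r^3 + r^2*(62*m - 93) + r*(37*m^2 - 278*m + 150) - 72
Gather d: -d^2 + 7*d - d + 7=-d^2 + 6*d + 7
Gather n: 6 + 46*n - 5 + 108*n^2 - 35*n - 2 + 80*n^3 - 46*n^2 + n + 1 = 80*n^3 + 62*n^2 + 12*n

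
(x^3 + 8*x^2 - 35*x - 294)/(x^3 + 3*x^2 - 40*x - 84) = (x + 7)/(x + 2)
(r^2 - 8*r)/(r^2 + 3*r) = (r - 8)/(r + 3)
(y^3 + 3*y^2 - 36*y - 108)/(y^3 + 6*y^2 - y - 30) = (y^2 - 36)/(y^2 + 3*y - 10)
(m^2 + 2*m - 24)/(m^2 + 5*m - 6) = (m - 4)/(m - 1)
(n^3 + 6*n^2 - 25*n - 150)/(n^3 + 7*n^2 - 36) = (n^2 - 25)/(n^2 + n - 6)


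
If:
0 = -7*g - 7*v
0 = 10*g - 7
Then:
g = 7/10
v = -7/10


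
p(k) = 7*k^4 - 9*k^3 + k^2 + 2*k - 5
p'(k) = 28*k^3 - 27*k^2 + 2*k + 2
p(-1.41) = 47.06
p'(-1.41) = -132.99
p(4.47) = 2014.74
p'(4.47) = 1972.27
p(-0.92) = 6.03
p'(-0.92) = -44.50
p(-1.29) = 32.79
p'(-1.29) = -105.62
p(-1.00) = 10.00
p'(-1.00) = -55.00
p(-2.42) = 363.65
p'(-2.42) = -557.79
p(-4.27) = 3032.45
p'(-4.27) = -2678.75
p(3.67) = 840.81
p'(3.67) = 1029.74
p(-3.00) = 808.00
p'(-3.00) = -1003.00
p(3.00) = 334.00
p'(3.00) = 521.00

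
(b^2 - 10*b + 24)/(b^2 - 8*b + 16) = (b - 6)/(b - 4)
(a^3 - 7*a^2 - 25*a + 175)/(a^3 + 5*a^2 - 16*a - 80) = (a^2 - 12*a + 35)/(a^2 - 16)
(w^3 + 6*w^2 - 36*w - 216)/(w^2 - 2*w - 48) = (w^2 - 36)/(w - 8)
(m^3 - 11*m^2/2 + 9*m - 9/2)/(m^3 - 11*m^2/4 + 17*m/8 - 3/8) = 4*(m - 3)/(4*m - 1)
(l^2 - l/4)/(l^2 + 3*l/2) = (4*l - 1)/(2*(2*l + 3))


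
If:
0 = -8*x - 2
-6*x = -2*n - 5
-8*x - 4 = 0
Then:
No Solution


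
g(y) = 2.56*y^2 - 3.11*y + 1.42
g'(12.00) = 58.33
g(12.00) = 332.74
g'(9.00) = 42.97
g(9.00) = 180.79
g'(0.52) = -0.45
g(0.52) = 0.50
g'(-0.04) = -3.31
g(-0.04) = 1.55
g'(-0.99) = -8.18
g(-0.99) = 7.01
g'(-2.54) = -16.11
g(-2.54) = 25.84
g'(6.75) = 31.45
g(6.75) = 97.07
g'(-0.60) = -6.18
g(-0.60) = 4.21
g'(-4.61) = -26.71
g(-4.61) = 70.16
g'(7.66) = 36.11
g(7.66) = 127.81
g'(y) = 5.12*y - 3.11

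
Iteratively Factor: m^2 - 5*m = (m)*(m - 5)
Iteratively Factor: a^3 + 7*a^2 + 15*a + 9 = (a + 1)*(a^2 + 6*a + 9) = (a + 1)*(a + 3)*(a + 3)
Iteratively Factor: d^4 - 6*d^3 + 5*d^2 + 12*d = (d + 1)*(d^3 - 7*d^2 + 12*d) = (d - 3)*(d + 1)*(d^2 - 4*d) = d*(d - 3)*(d + 1)*(d - 4)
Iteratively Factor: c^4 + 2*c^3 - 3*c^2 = (c - 1)*(c^3 + 3*c^2) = c*(c - 1)*(c^2 + 3*c) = c^2*(c - 1)*(c + 3)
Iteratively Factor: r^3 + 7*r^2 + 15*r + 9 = (r + 1)*(r^2 + 6*r + 9) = (r + 1)*(r + 3)*(r + 3)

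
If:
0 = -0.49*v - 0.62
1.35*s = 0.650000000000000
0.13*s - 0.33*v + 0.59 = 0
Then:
No Solution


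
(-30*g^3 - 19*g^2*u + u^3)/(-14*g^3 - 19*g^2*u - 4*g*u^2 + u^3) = (-15*g^2 - 2*g*u + u^2)/(-7*g^2 - 6*g*u + u^2)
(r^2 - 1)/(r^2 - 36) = (r^2 - 1)/(r^2 - 36)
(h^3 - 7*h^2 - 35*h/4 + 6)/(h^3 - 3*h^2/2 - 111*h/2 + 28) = (h + 3/2)/(h + 7)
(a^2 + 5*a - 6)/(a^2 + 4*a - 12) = (a - 1)/(a - 2)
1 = 1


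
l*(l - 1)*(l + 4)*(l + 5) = l^4 + 8*l^3 + 11*l^2 - 20*l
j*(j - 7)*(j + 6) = j^3 - j^2 - 42*j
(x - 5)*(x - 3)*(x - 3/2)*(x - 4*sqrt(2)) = x^4 - 19*x^3/2 - 4*sqrt(2)*x^3 + 27*x^2 + 38*sqrt(2)*x^2 - 108*sqrt(2)*x - 45*x/2 + 90*sqrt(2)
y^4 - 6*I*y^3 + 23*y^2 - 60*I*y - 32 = (y - 8*I)*(y - I)^2*(y + 4*I)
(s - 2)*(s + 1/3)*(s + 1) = s^3 - 2*s^2/3 - 7*s/3 - 2/3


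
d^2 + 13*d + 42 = (d + 6)*(d + 7)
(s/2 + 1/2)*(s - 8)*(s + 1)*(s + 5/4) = s^4/2 - 19*s^3/8 - 45*s^2/4 - 107*s/8 - 5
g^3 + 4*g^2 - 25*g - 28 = (g - 4)*(g + 1)*(g + 7)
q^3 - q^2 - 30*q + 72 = (q - 4)*(q - 3)*(q + 6)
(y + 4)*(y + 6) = y^2 + 10*y + 24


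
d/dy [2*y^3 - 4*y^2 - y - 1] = 6*y^2 - 8*y - 1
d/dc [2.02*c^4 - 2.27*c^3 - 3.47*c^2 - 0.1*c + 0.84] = 8.08*c^3 - 6.81*c^2 - 6.94*c - 0.1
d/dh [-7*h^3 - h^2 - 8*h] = -21*h^2 - 2*h - 8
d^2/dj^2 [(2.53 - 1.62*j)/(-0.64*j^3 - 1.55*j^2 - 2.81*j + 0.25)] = (3.981312*j^5 - 2.793216*j^4 - 38.198876*j^3 - 60.659262*j^2 - 64.77879*j - 39.638916)/(0.262144*j^9 + 1.90464*j^8 + 8.065728*j^7 + 20.141795*j^6 + 33.925587*j^5 + 32.21739*j^4 + 15.774791*j^3 - 5.63145*j^2 + 0.526875*j - 0.015625)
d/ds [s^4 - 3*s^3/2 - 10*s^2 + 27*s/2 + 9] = 4*s^3 - 9*s^2/2 - 20*s + 27/2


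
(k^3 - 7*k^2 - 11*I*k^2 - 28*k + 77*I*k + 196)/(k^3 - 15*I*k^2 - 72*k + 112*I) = (k - 7)/(k - 4*I)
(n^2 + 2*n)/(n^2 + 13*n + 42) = n*(n + 2)/(n^2 + 13*n + 42)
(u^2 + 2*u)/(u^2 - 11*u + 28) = u*(u + 2)/(u^2 - 11*u + 28)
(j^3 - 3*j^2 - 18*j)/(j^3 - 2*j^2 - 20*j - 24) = j*(j + 3)/(j^2 + 4*j + 4)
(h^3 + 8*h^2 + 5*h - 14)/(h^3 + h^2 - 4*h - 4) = (h^2 + 6*h - 7)/(h^2 - h - 2)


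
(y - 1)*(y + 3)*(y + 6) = y^3 + 8*y^2 + 9*y - 18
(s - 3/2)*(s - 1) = s^2 - 5*s/2 + 3/2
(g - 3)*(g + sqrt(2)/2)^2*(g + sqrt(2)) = g^4 - 3*g^3 + 2*sqrt(2)*g^3 - 6*sqrt(2)*g^2 + 5*g^2/2 - 15*g/2 + sqrt(2)*g/2 - 3*sqrt(2)/2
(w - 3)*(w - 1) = w^2 - 4*w + 3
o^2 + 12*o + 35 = (o + 5)*(o + 7)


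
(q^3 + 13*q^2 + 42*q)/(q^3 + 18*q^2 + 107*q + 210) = q/(q + 5)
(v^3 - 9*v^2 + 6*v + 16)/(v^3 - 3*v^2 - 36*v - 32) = (v - 2)/(v + 4)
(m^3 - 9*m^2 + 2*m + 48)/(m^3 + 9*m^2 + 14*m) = (m^2 - 11*m + 24)/(m*(m + 7))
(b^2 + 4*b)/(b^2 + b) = (b + 4)/(b + 1)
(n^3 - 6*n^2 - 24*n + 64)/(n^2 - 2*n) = n - 4 - 32/n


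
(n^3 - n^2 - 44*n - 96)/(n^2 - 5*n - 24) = n + 4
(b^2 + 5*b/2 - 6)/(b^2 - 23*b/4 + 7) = 2*(2*b^2 + 5*b - 12)/(4*b^2 - 23*b + 28)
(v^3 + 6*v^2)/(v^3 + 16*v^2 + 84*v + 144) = v^2/(v^2 + 10*v + 24)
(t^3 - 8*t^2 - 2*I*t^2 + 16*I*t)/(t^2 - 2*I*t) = t - 8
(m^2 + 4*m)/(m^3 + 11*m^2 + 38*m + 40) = m/(m^2 + 7*m + 10)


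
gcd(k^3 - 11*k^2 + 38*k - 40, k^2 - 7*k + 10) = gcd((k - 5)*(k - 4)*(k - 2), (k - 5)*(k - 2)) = k^2 - 7*k + 10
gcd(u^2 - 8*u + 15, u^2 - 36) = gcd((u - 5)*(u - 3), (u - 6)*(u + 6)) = 1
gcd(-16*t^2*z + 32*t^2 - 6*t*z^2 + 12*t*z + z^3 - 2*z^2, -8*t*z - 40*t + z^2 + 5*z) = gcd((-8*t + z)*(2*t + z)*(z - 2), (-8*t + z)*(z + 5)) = -8*t + z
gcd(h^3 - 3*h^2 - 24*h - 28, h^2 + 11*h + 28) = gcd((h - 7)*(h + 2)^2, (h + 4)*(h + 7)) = 1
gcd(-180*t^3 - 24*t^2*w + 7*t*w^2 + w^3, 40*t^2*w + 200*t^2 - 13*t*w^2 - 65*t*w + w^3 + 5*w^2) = 5*t - w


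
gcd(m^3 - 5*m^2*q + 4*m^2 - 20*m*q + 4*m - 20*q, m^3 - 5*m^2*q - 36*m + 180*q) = -m + 5*q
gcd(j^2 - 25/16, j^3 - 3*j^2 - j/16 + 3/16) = 1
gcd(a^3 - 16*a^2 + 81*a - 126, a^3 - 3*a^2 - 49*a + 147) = a^2 - 10*a + 21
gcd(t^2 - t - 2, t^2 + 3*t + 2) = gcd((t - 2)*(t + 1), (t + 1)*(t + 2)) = t + 1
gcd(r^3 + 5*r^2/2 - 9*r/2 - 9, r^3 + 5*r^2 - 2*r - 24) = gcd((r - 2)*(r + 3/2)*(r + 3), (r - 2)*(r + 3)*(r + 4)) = r^2 + r - 6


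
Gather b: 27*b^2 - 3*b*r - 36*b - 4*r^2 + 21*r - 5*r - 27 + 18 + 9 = 27*b^2 + b*(-3*r - 36) - 4*r^2 + 16*r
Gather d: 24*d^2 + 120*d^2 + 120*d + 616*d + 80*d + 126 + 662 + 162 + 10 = 144*d^2 + 816*d + 960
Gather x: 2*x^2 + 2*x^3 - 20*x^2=2*x^3 - 18*x^2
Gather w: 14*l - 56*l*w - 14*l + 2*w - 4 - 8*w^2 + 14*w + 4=-8*w^2 + w*(16 - 56*l)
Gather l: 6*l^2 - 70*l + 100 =6*l^2 - 70*l + 100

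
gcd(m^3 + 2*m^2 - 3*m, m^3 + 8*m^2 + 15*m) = m^2 + 3*m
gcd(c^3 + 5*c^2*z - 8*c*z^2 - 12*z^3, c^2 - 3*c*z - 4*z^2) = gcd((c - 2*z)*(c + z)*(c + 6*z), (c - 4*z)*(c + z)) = c + z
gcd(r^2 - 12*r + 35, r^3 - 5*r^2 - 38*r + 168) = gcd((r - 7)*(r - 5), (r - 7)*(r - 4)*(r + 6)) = r - 7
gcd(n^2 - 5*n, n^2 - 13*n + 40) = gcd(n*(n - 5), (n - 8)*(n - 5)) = n - 5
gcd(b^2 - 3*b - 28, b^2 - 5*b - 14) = b - 7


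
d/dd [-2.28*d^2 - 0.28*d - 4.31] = -4.56*d - 0.28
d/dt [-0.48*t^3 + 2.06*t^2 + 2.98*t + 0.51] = -1.44*t^2 + 4.12*t + 2.98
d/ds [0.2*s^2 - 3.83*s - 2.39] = 0.4*s - 3.83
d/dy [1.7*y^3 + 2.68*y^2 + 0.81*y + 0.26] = 5.1*y^2 + 5.36*y + 0.81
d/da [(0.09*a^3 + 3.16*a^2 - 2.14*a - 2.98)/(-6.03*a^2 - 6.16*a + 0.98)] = (-0.5427*a^4 - 1.1088*a^3 - 32.1052*a^2 - 29.7452*a - 20.454)/(36.3609*a^4 + 74.2896*a^3 + 26.1268*a^2 - 12.0736*a + 0.9604)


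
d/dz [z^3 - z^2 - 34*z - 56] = 3*z^2 - 2*z - 34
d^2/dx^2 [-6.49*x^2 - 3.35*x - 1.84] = -12.9800000000000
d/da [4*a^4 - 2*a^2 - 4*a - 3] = 16*a^3 - 4*a - 4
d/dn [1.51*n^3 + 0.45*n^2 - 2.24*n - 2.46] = 4.53*n^2 + 0.9*n - 2.24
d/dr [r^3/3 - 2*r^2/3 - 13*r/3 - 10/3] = r^2 - 4*r/3 - 13/3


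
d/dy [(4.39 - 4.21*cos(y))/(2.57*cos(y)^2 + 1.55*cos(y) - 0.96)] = (-10.8197*cos(y)^2 + 22.5646*cos(y) + 2.7629)*sin(y)/(6.6049*cos(y)^4 + 7.967*cos(y)^3 - 2.5319*cos(y)^2 - 2.976*cos(y) + 0.9216)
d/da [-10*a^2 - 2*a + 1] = -20*a - 2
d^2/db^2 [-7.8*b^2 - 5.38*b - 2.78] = -15.6000000000000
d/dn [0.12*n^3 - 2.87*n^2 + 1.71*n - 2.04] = 0.36*n^2 - 5.74*n + 1.71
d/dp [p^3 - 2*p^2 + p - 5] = 3*p^2 - 4*p + 1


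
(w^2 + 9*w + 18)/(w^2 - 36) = (w + 3)/(w - 6)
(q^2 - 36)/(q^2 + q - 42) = (q + 6)/(q + 7)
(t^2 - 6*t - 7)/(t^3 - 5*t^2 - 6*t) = (t - 7)/(t*(t - 6))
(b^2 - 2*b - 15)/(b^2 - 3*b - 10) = (b + 3)/(b + 2)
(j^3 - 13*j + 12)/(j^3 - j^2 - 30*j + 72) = (j^2 + 3*j - 4)/(j^2 + 2*j - 24)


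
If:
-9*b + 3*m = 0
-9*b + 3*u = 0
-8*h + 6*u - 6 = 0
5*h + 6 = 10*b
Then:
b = -9/5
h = -24/5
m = -27/5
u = -27/5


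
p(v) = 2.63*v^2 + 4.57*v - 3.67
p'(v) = 5.26*v + 4.57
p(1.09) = 4.44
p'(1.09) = 10.30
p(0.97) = 3.24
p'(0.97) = 9.67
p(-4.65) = 31.95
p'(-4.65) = -19.89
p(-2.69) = 3.07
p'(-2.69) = -9.58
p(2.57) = 25.45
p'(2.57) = 18.09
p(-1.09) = -5.53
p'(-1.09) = -1.16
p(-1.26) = -5.25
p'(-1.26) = -2.06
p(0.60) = 0.02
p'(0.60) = 7.73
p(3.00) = 33.71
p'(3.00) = 20.35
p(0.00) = -3.67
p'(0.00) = 4.57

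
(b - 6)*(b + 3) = b^2 - 3*b - 18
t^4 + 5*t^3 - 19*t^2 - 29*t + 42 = (t - 3)*(t - 1)*(t + 2)*(t + 7)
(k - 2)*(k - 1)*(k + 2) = k^3 - k^2 - 4*k + 4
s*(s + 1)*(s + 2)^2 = s^4 + 5*s^3 + 8*s^2 + 4*s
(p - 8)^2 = p^2 - 16*p + 64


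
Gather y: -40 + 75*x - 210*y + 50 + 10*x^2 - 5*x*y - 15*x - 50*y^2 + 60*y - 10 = 10*x^2 + 60*x - 50*y^2 + y*(-5*x - 150)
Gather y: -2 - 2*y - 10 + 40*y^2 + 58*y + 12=40*y^2 + 56*y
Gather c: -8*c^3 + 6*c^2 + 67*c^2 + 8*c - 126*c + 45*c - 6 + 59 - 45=-8*c^3 + 73*c^2 - 73*c + 8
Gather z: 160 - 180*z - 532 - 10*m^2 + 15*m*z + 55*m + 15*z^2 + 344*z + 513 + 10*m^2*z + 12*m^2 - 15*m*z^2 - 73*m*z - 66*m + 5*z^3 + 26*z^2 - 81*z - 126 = 2*m^2 - 11*m + 5*z^3 + z^2*(41 - 15*m) + z*(10*m^2 - 58*m + 83) + 15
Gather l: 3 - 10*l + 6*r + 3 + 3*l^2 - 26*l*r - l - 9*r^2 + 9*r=3*l^2 + l*(-26*r - 11) - 9*r^2 + 15*r + 6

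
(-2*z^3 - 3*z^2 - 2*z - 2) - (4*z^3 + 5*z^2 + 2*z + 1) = -6*z^3 - 8*z^2 - 4*z - 3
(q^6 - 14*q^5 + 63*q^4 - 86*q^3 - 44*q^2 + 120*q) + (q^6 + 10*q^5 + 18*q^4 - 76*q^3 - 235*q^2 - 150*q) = 2*q^6 - 4*q^5 + 81*q^4 - 162*q^3 - 279*q^2 - 30*q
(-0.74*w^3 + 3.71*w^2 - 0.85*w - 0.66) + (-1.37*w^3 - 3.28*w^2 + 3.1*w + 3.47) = -2.11*w^3 + 0.43*w^2 + 2.25*w + 2.81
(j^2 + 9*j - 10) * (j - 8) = j^3 + j^2 - 82*j + 80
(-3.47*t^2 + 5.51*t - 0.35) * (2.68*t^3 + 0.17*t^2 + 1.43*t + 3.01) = -9.2996*t^5 + 14.1769*t^4 - 4.9634*t^3 - 2.6249*t^2 + 16.0846*t - 1.0535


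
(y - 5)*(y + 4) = y^2 - y - 20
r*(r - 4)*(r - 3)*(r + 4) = r^4 - 3*r^3 - 16*r^2 + 48*r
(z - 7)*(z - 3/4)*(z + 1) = z^3 - 27*z^2/4 - 5*z/2 + 21/4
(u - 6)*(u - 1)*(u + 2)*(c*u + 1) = c*u^4 - 5*c*u^3 - 8*c*u^2 + 12*c*u + u^3 - 5*u^2 - 8*u + 12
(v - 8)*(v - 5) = v^2 - 13*v + 40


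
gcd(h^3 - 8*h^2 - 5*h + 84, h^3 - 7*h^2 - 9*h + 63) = h^2 - 4*h - 21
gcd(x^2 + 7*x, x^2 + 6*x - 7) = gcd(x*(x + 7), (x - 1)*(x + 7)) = x + 7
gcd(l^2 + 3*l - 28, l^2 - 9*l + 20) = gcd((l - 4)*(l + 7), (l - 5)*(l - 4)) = l - 4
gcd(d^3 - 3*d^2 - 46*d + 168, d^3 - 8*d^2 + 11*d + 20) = d - 4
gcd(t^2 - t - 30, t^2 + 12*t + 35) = t + 5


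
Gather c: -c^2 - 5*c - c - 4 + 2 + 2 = -c^2 - 6*c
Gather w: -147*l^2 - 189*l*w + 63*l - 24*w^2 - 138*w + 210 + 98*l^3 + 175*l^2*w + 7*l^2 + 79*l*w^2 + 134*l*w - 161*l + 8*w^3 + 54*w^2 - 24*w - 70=98*l^3 - 140*l^2 - 98*l + 8*w^3 + w^2*(79*l + 30) + w*(175*l^2 - 55*l - 162) + 140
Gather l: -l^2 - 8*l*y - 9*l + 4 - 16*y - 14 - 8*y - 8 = -l^2 + l*(-8*y - 9) - 24*y - 18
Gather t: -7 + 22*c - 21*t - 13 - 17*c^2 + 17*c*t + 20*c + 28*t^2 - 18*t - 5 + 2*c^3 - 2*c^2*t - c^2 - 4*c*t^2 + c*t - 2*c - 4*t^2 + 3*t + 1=2*c^3 - 18*c^2 + 40*c + t^2*(24 - 4*c) + t*(-2*c^2 + 18*c - 36) - 24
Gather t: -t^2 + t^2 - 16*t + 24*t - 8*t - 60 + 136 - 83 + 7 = 0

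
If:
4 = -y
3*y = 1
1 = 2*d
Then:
No Solution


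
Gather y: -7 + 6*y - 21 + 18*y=24*y - 28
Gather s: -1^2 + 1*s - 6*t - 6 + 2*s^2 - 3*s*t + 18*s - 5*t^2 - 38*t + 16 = 2*s^2 + s*(19 - 3*t) - 5*t^2 - 44*t + 9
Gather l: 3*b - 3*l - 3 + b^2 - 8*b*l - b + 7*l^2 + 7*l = b^2 + 2*b + 7*l^2 + l*(4 - 8*b) - 3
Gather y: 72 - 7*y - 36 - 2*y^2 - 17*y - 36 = -2*y^2 - 24*y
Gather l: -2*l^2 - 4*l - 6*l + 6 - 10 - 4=-2*l^2 - 10*l - 8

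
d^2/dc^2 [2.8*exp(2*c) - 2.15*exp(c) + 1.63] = (11.2*exp(c) - 2.15)*exp(c)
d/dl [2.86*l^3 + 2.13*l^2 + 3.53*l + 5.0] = 8.58*l^2 + 4.26*l + 3.53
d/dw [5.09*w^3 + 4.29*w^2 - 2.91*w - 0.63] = 15.27*w^2 + 8.58*w - 2.91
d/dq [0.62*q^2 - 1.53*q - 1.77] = 1.24*q - 1.53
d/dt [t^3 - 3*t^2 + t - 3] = 3*t^2 - 6*t + 1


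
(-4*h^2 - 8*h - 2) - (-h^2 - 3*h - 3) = -3*h^2 - 5*h + 1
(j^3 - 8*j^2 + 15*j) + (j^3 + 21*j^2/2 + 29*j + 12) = 2*j^3 + 5*j^2/2 + 44*j + 12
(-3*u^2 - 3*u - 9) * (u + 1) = -3*u^3 - 6*u^2 - 12*u - 9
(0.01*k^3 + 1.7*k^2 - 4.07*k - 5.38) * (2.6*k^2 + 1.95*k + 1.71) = 0.026*k^5 + 4.4395*k^4 - 7.2499*k^3 - 19.0175*k^2 - 17.4507*k - 9.1998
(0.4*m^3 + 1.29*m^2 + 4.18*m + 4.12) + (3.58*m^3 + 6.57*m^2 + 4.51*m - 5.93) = 3.98*m^3 + 7.86*m^2 + 8.69*m - 1.81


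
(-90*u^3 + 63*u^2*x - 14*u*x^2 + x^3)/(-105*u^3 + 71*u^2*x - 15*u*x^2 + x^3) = (-6*u + x)/(-7*u + x)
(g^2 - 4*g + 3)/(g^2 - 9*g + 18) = (g - 1)/(g - 6)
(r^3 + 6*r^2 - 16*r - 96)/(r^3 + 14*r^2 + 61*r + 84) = (r^2 + 2*r - 24)/(r^2 + 10*r + 21)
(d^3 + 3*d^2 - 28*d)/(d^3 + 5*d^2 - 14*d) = (d - 4)/(d - 2)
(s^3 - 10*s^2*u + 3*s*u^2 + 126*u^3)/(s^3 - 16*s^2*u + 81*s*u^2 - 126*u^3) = (s + 3*u)/(s - 3*u)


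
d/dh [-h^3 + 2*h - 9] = 2 - 3*h^2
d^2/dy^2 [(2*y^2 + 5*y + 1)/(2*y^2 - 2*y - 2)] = (7*y^3 + 9*y^2 + 12*y - 1)/(y^6 - 3*y^5 + 5*y^3 - 3*y - 1)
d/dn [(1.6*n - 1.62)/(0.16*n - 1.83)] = (4.883904 - 0.427008*n)/(0.16*n - 1.83)^3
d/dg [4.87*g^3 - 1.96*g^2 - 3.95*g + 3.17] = 14.61*g^2 - 3.92*g - 3.95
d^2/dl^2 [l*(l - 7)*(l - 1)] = 6*l - 16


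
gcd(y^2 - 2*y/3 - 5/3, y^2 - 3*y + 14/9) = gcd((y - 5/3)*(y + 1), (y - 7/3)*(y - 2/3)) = 1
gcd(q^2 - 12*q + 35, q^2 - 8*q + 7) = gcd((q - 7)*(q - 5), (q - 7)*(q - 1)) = q - 7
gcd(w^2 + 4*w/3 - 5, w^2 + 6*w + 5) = 1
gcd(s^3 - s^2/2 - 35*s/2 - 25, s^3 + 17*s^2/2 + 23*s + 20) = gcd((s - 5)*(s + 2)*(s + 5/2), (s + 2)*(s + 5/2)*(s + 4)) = s^2 + 9*s/2 + 5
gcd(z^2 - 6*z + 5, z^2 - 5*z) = z - 5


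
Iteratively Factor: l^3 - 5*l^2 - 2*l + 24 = (l + 2)*(l^2 - 7*l + 12) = (l - 4)*(l + 2)*(l - 3)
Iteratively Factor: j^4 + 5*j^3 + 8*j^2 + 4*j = (j + 1)*(j^3 + 4*j^2 + 4*j) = (j + 1)*(j + 2)*(j^2 + 2*j) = (j + 1)*(j + 2)^2*(j)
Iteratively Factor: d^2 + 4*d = (d + 4)*(d)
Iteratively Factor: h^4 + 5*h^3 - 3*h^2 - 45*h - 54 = (h + 2)*(h^3 + 3*h^2 - 9*h - 27) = (h + 2)*(h + 3)*(h^2 - 9) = (h - 3)*(h + 2)*(h + 3)*(h + 3)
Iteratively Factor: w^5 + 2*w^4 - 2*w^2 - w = (w - 1)*(w^4 + 3*w^3 + 3*w^2 + w) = (w - 1)*(w + 1)*(w^3 + 2*w^2 + w) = (w - 1)*(w + 1)^2*(w^2 + w) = (w - 1)*(w + 1)^3*(w)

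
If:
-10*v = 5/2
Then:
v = -1/4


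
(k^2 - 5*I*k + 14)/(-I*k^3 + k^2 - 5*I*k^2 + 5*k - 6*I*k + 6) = (I*k^2 + 5*k + 14*I)/(k^3 + k^2*(5 + I) + k*(6 + 5*I) + 6*I)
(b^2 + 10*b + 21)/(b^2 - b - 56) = (b + 3)/(b - 8)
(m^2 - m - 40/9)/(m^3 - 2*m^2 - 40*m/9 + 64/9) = (3*m + 5)/(3*m^2 + 2*m - 8)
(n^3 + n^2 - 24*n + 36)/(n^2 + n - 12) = (n^2 + 4*n - 12)/(n + 4)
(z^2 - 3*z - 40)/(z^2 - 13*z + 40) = (z + 5)/(z - 5)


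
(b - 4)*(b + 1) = b^2 - 3*b - 4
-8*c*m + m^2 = m*(-8*c + m)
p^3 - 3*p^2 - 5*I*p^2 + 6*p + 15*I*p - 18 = (p - 3)*(p - 6*I)*(p + I)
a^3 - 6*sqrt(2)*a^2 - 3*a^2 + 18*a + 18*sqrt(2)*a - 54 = (a - 3)*(a - 3*sqrt(2))^2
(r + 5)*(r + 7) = r^2 + 12*r + 35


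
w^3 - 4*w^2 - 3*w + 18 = (w - 3)^2*(w + 2)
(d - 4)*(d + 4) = d^2 - 16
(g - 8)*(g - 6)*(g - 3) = g^3 - 17*g^2 + 90*g - 144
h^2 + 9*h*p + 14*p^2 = (h + 2*p)*(h + 7*p)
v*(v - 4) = v^2 - 4*v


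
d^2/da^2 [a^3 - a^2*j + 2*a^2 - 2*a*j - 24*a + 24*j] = 6*a - 2*j + 4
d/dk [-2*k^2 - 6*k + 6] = -4*k - 6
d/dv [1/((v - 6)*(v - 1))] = (7 - 2*v)/(v^4 - 14*v^3 + 61*v^2 - 84*v + 36)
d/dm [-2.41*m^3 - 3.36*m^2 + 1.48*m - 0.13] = -7.23*m^2 - 6.72*m + 1.48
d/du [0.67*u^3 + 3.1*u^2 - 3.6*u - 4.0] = 2.01*u^2 + 6.2*u - 3.6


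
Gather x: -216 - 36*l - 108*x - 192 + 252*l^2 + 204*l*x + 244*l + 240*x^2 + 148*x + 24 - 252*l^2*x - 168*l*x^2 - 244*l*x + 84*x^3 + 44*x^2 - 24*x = 252*l^2 + 208*l + 84*x^3 + x^2*(284 - 168*l) + x*(-252*l^2 - 40*l + 16) - 384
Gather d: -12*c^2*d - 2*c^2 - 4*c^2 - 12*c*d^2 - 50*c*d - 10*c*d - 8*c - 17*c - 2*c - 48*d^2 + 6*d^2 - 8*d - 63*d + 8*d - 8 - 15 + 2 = -6*c^2 - 27*c + d^2*(-12*c - 42) + d*(-12*c^2 - 60*c - 63) - 21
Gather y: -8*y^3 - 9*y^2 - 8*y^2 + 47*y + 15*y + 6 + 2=-8*y^3 - 17*y^2 + 62*y + 8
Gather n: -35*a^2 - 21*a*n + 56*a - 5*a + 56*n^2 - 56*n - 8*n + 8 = -35*a^2 + 51*a + 56*n^2 + n*(-21*a - 64) + 8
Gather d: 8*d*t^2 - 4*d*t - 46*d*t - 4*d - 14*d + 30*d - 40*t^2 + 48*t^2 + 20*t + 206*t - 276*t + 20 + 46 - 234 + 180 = d*(8*t^2 - 50*t + 12) + 8*t^2 - 50*t + 12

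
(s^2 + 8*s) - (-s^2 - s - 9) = 2*s^2 + 9*s + 9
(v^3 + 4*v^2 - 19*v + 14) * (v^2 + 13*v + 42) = v^5 + 17*v^4 + 75*v^3 - 65*v^2 - 616*v + 588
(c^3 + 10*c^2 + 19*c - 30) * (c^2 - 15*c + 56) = c^5 - 5*c^4 - 75*c^3 + 245*c^2 + 1514*c - 1680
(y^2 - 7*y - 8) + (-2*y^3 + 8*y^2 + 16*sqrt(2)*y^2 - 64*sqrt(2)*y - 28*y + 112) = -2*y^3 + 9*y^2 + 16*sqrt(2)*y^2 - 64*sqrt(2)*y - 35*y + 104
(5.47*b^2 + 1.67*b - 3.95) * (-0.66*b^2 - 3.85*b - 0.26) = -3.6102*b^4 - 22.1617*b^3 - 5.2447*b^2 + 14.7733*b + 1.027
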